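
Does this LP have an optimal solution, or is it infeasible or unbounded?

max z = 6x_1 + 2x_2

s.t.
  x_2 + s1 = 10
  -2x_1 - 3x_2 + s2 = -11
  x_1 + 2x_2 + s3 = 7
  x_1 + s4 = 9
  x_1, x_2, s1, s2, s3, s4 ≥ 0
The point (7, 0) satisfies every constraint, so the LP is feasible; the constraints give x_1 ≤ 9 and x_2 ≤ 10, which with x_1, x_2 ≥ 0 keep the feasible region inside a bounded box. A feasible, bounded LP attains a finite optimum at a vertex.

Bounded optimum: z* = 42 at (7, 0).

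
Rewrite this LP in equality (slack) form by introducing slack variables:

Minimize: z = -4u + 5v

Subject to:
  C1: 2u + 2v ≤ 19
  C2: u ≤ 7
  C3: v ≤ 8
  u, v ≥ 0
min z = -4u + 5v

s.t.
  2u + 2v + s1 = 19
  u + s2 = 7
  v + s3 = 8
  u, v, s1, s2, s3 ≥ 0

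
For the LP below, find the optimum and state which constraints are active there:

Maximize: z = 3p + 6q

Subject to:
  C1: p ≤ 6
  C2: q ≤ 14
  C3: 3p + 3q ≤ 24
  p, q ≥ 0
Optimal: p = 0, q = 8
Binding: C3, p ≥ 0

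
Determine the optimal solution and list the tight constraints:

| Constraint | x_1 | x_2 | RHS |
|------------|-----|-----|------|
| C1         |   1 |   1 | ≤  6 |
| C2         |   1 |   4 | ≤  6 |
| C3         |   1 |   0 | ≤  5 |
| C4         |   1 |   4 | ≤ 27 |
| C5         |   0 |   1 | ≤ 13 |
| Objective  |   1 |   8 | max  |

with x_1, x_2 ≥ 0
Optimal: x_1 = 0, x_2 = 1.5
Binding: C2, x_1 ≥ 0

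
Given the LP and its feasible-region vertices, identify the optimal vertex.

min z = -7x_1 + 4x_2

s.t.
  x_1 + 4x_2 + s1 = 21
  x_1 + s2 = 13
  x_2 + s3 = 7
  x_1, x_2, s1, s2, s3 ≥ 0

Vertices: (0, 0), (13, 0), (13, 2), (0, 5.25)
Evaluating z = -7x_1 + 4x_2 at each vertex:
  (0, 0): z = 0
  (13, 0): z = -91
  (13, 2): z = -83
  (0, 5.25): z = 21

The smallest value is z = -91, attained at (13, 0).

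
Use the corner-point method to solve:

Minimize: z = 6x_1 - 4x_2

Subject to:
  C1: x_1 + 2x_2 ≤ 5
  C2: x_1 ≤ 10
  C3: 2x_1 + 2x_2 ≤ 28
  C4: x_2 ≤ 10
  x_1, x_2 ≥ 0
x_1 = 0, x_2 = 2.5, z = -10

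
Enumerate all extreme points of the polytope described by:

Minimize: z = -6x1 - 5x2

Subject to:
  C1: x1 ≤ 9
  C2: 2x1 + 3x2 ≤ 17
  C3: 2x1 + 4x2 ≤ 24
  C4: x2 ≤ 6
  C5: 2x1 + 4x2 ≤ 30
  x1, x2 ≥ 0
Each vertex is the intersection of two constraint boundaries that also satisfies all remaining constraints:
  x1 = 0 and x2 = 0 → (0, 0)
  2x1 + 3x2 = 17 and x2 = 0 → (8.5, 0)
  2x1 + 3x2 = 17 and x1 = 0 → (0, 5.667)

Vertices: (0, 0), (8.5, 0), (0, 5.667)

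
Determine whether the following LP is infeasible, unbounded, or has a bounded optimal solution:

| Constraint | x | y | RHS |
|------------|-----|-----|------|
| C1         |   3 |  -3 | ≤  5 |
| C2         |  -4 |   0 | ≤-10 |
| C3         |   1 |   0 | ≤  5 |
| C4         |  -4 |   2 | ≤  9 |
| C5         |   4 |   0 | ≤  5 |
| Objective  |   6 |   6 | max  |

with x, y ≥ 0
C5 requires 4x ≤ 5, while C2 (-4x ≤ -10) is equivalent to 4x ≥ 10. Together they would need 10 ≤ 4x ≤ 5, which is impossible since 10 > 5. No point satisfies all constraints.

The feasible region is empty; the LP is infeasible.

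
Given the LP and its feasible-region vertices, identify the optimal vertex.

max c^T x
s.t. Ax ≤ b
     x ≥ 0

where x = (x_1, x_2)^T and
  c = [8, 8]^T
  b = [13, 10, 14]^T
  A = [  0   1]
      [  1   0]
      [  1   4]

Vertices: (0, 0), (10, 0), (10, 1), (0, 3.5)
Evaluating z = 8x_1 + 8x_2 at each vertex:
  (0, 0): z = 0
  (10, 0): z = 80
  (10, 1): z = 88
  (0, 3.5): z = 28

The largest value is z = 88, attained at (10, 1).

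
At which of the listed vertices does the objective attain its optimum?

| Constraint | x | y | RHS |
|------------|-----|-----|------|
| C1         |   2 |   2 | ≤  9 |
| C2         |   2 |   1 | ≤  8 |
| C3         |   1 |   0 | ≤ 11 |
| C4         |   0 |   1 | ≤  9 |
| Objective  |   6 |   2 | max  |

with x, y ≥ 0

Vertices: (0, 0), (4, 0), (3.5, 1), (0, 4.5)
Evaluating z = 6x + 2y at each vertex:
  (0, 0): z = 0
  (4, 0): z = 24
  (3.5, 1): z = 23
  (0, 4.5): z = 9

The largest value is z = 24, attained at (4, 0).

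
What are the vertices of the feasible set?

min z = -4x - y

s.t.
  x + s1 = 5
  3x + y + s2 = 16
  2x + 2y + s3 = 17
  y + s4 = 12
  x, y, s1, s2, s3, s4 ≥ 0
Each vertex is the intersection of two constraint boundaries that also satisfies all remaining constraints:
  x = 0 and y = 0 → (0, 0)
  x = 5 and y = 0 → (5, 0)
  x = 5 and 3x + y = 16 → (5, 1)
  3x + y = 16 and 2x + 2y = 17 → (3.75, 4.75)
  2x + 2y = 17 and x = 0 → (0, 8.5)

Vertices: (0, 0), (5, 0), (5, 1), (3.75, 4.75), (0, 8.5)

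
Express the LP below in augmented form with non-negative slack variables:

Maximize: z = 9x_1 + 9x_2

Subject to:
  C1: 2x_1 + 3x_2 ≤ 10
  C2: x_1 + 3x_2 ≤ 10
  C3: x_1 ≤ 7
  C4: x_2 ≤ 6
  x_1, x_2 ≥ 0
max z = 9x_1 + 9x_2

s.t.
  2x_1 + 3x_2 + s1 = 10
  x_1 + 3x_2 + s2 = 10
  x_1 + s3 = 7
  x_2 + s4 = 6
  x_1, x_2, s1, s2, s3, s4 ≥ 0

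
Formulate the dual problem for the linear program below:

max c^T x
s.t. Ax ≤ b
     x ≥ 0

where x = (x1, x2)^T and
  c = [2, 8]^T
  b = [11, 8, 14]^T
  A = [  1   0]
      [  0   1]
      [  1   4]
Minimize: z = 11y1 + 8y2 + 14y3

Subject to:
  C1: -y1 - y3 ≤ -2
  C2: -y2 - 4y3 ≤ -8
  y1, y2, y3 ≥ 0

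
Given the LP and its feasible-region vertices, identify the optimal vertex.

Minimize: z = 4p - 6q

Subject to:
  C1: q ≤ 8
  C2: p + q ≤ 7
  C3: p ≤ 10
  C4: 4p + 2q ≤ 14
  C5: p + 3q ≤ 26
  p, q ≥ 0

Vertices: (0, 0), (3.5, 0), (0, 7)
Evaluating z = 4p - 6q at each vertex:
  (0, 0): z = 0
  (3.5, 0): z = 14
  (0, 7): z = -42

The smallest value is z = -42, attained at (0, 7).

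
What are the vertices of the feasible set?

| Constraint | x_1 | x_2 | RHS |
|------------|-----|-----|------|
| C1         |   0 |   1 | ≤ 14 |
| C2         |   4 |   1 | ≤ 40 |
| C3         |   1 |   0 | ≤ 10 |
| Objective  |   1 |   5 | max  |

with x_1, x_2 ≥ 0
Each vertex is the intersection of two constraint boundaries that also satisfies all remaining constraints:
  x_1 = 0 and x_2 = 0 → (0, 0)
  4x_1 + x_2 = 40 and x_1 = 10 → (10, 0)
  x_2 = 14 and 4x_1 + x_2 = 40 → (6.5, 14)
  x_2 = 14 and x_1 = 0 → (0, 14)

Vertices: (0, 0), (10, 0), (6.5, 14), (0, 14)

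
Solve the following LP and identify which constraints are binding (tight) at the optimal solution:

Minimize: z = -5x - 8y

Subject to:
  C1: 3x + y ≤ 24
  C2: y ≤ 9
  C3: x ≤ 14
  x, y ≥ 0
Optimal: x = 5, y = 9
Binding: C1, C2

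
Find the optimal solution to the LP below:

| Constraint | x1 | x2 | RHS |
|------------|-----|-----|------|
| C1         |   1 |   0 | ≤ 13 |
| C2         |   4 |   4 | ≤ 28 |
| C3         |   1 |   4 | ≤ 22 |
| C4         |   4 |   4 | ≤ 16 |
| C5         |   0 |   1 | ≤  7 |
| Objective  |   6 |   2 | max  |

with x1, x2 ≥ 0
x1 = 4, x2 = 0, z = 24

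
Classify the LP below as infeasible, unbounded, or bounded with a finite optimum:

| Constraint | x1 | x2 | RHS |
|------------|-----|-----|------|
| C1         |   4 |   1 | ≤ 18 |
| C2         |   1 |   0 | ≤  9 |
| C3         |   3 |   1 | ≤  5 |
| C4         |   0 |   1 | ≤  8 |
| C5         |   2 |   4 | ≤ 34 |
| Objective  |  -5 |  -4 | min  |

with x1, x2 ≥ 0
The point (0, 5) satisfies every constraint, so the LP is feasible; the constraints give x1 ≤ 9 and x2 ≤ 8, which with x1, x2 ≥ 0 keep the feasible region inside a bounded box. A feasible, bounded LP attains a finite optimum at a vertex.

The LP has an optimal solution: (0, 5) with z = -20.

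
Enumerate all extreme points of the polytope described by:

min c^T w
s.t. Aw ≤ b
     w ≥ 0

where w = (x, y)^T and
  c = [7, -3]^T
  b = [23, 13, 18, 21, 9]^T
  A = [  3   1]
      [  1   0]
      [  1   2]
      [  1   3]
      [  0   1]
Each vertex is the intersection of two constraint boundaries that also satisfies all remaining constraints:
  x = 0 and y = 0 → (0, 0)
  3x + y = 23 and y = 0 → (7.667, 0)
  3x + y = 23 and x + 3y = 21 → (6, 5)
  x + 3y = 21 and x = 0 → (0, 7)

Vertices: (0, 0), (7.667, 0), (6, 5), (0, 7)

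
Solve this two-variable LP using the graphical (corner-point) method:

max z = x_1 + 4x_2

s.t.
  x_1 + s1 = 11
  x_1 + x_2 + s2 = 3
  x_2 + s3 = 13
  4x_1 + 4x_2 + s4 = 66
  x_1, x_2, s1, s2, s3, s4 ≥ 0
x_1 = 0, x_2 = 3, z = 12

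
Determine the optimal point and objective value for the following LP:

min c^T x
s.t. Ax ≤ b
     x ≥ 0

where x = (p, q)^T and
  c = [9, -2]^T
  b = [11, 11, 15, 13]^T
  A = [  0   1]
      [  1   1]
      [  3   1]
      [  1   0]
p = 0, q = 11, z = -22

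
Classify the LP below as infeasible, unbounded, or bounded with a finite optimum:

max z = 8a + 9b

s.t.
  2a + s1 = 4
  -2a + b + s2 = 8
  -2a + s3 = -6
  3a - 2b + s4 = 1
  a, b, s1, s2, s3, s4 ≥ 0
The row 2a + s1 = 4 with s1 ≥ 0 requires 2a ≤ 4, while the row -2a + s3 = -6 with s3 ≥ 0 is equivalent to 2a ≥ 6. Together they would need 6 ≤ 2a ≤ 4, which is impossible since 6 > 4. No point satisfies all constraints.

The feasible region is empty; the LP is infeasible.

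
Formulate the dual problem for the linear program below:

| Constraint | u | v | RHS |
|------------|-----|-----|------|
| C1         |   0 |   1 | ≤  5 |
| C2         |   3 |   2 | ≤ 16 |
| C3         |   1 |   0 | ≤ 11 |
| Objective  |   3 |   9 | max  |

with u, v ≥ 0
Minimize: z = 5y1 + 16y2 + 11y3

Subject to:
  C1: -3y2 - y3 ≤ -3
  C2: -y1 - 2y2 ≤ -9
  y1, y2, y3 ≥ 0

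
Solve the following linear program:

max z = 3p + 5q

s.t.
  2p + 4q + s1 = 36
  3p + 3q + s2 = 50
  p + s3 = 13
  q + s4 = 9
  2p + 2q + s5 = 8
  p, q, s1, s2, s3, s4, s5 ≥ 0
Each vertex is the intersection of two constraint boundaries that also satisfies all remaining constraints:
  p = 0 and q = 0 → (0, 0)
  2p + 2q = 8 and q = 0 → (4, 0)
  2p + 2q = 8 and p = 0 → (0, 4)

Evaluating z = 3p + 5q at each vertex:
  (0, 0): z = 0
  (4, 0): z = 12
  (0, 4): z = 20

The maximum is at (0, 4) with z = 20.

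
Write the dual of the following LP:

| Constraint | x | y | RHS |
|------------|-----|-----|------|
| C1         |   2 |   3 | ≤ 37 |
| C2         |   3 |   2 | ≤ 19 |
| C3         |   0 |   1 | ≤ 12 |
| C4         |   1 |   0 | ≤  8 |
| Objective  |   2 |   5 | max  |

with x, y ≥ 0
Minimize: z = 37y1 + 19y2 + 12y3 + 8y4

Subject to:
  C1: -2y1 - 3y2 - y4 ≤ -2
  C2: -3y1 - 2y2 - y3 ≤ -5
  y1, y2, y3, y4 ≥ 0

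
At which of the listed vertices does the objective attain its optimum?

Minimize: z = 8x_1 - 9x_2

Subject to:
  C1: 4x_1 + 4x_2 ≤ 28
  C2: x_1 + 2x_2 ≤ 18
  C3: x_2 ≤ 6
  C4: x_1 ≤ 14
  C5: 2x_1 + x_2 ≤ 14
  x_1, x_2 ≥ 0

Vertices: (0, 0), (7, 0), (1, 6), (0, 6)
Evaluating z = 8x_1 - 9x_2 at each vertex:
  (0, 0): z = 0
  (7, 0): z = 56
  (1, 6): z = -46
  (0, 6): z = -54

The smallest value is z = -54, attained at (0, 6).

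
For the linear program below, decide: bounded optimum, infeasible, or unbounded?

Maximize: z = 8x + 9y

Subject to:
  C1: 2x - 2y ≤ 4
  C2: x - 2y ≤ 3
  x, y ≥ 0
Feasible point: (0, 0) satisfies every constraint, so the LP is feasible.
Direction d = (0, 1): for each constraint row a, a·d ≤ 0 —
  (2)(0) + (-2)(1) = -2 ≤ 0
  (1)(0) + (-2)(1) = -2 ≤ 0
and d ≥ 0, so (0, 0) + t·d stays feasible for every t ≥ 0. Along this ray z = 8x + 9y changes by 9 per unit t, so z → +∞.

Unbounded: there is a feasible ray along which z → +∞.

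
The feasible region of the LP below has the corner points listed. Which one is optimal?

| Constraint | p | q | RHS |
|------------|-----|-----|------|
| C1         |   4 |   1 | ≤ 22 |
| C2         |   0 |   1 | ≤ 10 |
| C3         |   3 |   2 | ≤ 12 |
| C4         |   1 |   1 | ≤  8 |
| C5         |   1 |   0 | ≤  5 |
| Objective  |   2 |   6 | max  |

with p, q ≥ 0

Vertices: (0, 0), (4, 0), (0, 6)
Evaluating z = 2p + 6q at each vertex:
  (0, 0): z = 0
  (4, 0): z = 8
  (0, 6): z = 36

The largest value is z = 36, attained at (0, 6).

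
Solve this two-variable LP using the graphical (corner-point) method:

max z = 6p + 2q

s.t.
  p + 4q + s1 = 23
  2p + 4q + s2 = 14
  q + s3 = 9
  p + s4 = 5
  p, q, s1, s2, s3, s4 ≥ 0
p = 5, q = 1, z = 32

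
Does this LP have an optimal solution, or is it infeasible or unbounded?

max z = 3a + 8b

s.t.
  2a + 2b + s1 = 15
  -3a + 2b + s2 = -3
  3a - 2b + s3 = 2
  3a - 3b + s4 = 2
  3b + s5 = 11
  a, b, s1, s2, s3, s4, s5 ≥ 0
The row 3a - 2b + s3 = 2 with s3 ≥ 0 requires 3a - 2b ≤ 2, while the row -3a + 2b + s2 = -3 with s2 ≥ 0 is equivalent to 3a - 2b ≥ 3. Together they would need 3 ≤ 3a - 2b ≤ 2, which is impossible since 3 > 2. No point satisfies all constraints.

Infeasible — the constraint set is empty.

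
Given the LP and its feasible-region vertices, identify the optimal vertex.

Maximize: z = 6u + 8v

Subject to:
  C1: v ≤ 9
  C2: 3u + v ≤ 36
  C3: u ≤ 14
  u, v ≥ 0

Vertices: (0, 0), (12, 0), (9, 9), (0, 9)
(9, 9) with z = 126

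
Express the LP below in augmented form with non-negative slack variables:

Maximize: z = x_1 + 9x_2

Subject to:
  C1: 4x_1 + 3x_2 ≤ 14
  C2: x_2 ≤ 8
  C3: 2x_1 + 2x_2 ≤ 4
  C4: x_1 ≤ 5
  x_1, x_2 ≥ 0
max z = x_1 + 9x_2

s.t.
  4x_1 + 3x_2 + s1 = 14
  x_2 + s2 = 8
  2x_1 + 2x_2 + s3 = 4
  x_1 + s4 = 5
  x_1, x_2, s1, s2, s3, s4 ≥ 0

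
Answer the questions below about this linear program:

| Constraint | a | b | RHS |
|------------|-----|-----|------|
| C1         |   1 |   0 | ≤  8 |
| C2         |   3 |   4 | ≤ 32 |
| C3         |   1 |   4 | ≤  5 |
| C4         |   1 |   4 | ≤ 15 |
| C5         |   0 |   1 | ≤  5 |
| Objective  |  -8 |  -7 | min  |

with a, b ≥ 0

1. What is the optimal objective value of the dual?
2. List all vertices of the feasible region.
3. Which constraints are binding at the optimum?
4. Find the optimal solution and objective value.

1. -40 (by strong duality, equal to the primal optimum)
2. (0, 0), (5, 0), (0, 1.25)
3. C3, b ≥ 0
4. a = 5, b = 0, z = -40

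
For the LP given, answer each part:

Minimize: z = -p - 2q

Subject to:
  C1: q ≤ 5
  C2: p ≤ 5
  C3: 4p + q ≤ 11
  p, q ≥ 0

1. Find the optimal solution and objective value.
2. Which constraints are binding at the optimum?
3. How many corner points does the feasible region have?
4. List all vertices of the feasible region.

1. p = 1.5, q = 5, z = -11.5
2. C1, C3
3. 4
4. (0, 0), (2.75, 0), (1.5, 5), (0, 5)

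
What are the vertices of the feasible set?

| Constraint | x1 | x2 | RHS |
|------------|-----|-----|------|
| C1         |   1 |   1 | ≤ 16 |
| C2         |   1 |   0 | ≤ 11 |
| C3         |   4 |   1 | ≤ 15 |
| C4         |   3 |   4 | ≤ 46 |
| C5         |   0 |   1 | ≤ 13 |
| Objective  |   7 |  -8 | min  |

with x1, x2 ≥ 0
Each vertex is the intersection of two constraint boundaries that also satisfies all remaining constraints:
  x1 = 0 and x2 = 0 → (0, 0)
  4x1 + x2 = 15 and x2 = 0 → (3.75, 0)
  4x1 + x2 = 15 and 3x1 + 4x2 = 46 → (1.077, 10.69)
  3x1 + 4x2 = 46 and x1 = 0 → (0, 11.5)

Vertices: (0, 0), (3.75, 0), (1.077, 10.69), (0, 11.5)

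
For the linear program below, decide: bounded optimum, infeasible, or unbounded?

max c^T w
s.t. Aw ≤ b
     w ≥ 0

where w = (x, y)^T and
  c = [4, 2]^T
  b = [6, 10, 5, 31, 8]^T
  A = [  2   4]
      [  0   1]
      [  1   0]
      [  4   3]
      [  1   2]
The point (3, 0) satisfies every constraint, so the LP is feasible; the constraints give x ≤ 5 and y ≤ 10, which with x, y ≥ 0 keep the feasible region inside a bounded box. A feasible, bounded LP attains a finite optimum at a vertex.

The LP has an optimal solution: (3, 0) with z = 12.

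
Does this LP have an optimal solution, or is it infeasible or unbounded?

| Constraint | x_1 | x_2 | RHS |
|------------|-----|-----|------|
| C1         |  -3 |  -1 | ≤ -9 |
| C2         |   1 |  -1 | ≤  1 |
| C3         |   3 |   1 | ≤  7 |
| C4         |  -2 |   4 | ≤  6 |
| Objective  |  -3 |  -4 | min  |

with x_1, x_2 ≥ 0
C3 requires 3x_1 + x_2 ≤ 7, while C1 (-3x_1 - x_2 ≤ -9) is equivalent to 3x_1 + x_2 ≥ 9. Together they would need 9 ≤ 3x_1 + x_2 ≤ 7, which is impossible since 9 > 7. No point satisfies all constraints.

Infeasible — the constraint set is empty.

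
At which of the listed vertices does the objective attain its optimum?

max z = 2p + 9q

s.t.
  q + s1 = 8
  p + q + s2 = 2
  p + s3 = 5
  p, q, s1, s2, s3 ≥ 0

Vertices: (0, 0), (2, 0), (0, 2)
Evaluating z = 2p + 9q at each vertex:
  (0, 0): z = 0
  (2, 0): z = 4
  (0, 2): z = 18

The largest value is z = 18, attained at (0, 2).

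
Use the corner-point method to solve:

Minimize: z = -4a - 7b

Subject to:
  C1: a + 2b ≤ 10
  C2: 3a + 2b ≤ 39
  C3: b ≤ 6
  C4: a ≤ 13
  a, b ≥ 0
Each vertex is the intersection of two constraint boundaries that also satisfies all remaining constraints:
  a = 0 and b = 0 → (0, 0)
  a + 2b = 10 and b = 0 → (10, 0)
  a + 2b = 10 and a = 0 → (0, 5)

Evaluating z = -4a - 7b at each vertex:
  (0, 0): z = 0
  (10, 0): z = -40
  (0, 5): z = -35

The minimum is at (10, 0) with z = -40.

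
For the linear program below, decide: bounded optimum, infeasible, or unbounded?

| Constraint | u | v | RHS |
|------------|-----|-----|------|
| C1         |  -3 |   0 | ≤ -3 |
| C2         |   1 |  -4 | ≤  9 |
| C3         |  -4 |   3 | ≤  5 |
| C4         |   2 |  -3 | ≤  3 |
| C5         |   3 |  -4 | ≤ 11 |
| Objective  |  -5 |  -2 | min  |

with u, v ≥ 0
Feasible point: (1, 0) satisfies every constraint, so the LP is feasible.
Direction d = (1, 1): for each constraint row a, a·d ≤ 0 —
  (-3)(1) + (0)(1) = -3 ≤ 0
  (1)(1) + (-4)(1) = -3 ≤ 0
  (-4)(1) + (3)(1) = -1 ≤ 0
  (2)(1) + (-3)(1) = -1 ≤ 0
  (3)(1) + (-4)(1) = -1 ≤ 0
and d ≥ 0, so (1, 0) + t·d stays feasible for every t ≥ 0. Along this ray z = -5u - 2v changes by -7 per unit t, so z → −∞.

The LP is unbounded; z can be made arbitrarily small.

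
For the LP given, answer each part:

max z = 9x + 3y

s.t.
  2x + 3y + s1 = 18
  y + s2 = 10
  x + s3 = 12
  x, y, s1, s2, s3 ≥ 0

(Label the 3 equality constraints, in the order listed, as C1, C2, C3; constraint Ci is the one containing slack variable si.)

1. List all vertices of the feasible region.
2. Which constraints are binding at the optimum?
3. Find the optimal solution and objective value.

1. (0, 0), (9, 0), (0, 6)
2. C1, y ≥ 0
3. x = 9, y = 0, z = 81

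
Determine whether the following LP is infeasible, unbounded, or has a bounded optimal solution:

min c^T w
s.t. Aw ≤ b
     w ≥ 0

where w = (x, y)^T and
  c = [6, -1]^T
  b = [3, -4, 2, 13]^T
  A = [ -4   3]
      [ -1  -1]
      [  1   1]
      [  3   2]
One constraint requires x + y ≤ 2, while the constraint -x - y ≤ -4 is equivalent to x + y ≥ 4. Together they would need 4 ≤ x + y ≤ 2, which is impossible since 4 > 2. No point satisfies all constraints.

Infeasible — the constraint set is empty.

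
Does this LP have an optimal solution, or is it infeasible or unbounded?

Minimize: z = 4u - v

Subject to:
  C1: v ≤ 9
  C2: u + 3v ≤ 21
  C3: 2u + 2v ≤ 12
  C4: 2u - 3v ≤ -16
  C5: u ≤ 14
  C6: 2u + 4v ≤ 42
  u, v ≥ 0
The point (0, 6) satisfies every constraint, so the LP is feasible; the constraints give u ≤ 14 and v ≤ 9, which with u, v ≥ 0 keep the feasible region inside a bounded box. A feasible, bounded LP attains a finite optimum at a vertex.

Feasible with finite optimum z* = -6 at (0, 6).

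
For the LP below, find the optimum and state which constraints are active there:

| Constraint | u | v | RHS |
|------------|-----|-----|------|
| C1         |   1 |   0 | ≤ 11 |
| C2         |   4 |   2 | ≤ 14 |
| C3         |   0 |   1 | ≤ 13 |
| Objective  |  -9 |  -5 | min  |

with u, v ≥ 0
Optimal: u = 0, v = 7
Binding: C2, u ≥ 0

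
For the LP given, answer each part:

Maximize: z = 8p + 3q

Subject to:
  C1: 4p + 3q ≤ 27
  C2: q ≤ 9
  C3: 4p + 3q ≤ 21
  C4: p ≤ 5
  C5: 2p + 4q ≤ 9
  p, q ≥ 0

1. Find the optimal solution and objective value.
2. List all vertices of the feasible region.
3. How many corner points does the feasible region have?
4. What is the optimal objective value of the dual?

1. p = 4.5, q = 0, z = 36
2. (0, 0), (4.5, 0), (0, 2.25)
3. 3
4. 36 (by strong duality, equal to the primal optimum)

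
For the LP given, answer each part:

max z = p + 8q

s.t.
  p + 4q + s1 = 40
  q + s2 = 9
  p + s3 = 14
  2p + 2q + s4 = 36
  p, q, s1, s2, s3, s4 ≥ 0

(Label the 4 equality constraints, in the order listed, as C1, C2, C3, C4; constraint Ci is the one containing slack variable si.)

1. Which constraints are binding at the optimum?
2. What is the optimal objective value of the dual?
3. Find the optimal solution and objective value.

1. C1, C2
2. 76 (by strong duality, equal to the primal optimum)
3. p = 4, q = 9, z = 76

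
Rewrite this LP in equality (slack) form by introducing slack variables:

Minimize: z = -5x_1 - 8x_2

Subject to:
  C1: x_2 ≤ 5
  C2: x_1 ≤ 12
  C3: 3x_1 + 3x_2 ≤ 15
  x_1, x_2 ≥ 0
min z = -5x_1 - 8x_2

s.t.
  x_2 + s1 = 5
  x_1 + s2 = 12
  3x_1 + 3x_2 + s3 = 15
  x_1, x_2, s1, s2, s3 ≥ 0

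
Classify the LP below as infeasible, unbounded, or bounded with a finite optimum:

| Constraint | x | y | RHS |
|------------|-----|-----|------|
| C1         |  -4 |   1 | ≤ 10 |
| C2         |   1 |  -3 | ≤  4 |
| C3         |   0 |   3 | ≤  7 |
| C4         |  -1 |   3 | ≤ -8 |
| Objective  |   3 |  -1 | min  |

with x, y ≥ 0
C2 requires x - 3y ≤ 4, while C4 (-x + 3y ≤ -8) is equivalent to x - 3y ≥ 8. Together they would need 8 ≤ x - 3y ≤ 4, which is impossible since 8 > 4. No point satisfies all constraints.

Infeasible: no point satisfies all constraints simultaneously.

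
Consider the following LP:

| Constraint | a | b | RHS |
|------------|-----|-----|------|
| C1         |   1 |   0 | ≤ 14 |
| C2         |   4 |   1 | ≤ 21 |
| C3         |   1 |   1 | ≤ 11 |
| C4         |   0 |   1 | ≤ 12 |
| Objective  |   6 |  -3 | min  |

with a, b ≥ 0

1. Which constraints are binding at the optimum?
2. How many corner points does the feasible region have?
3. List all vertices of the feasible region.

1. C3, a ≥ 0
2. 4
3. (0, 0), (5.25, 0), (3.333, 7.667), (0, 11)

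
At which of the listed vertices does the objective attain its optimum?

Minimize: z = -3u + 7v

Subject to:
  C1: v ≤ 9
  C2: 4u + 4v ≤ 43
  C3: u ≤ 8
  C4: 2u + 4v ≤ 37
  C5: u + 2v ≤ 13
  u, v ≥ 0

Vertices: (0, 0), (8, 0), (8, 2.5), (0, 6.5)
Evaluating z = -3u + 7v at each vertex:
  (0, 0): z = 0
  (8, 0): z = -24
  (8, 2.5): z = -6.5
  (0, 6.5): z = 45.5

The smallest value is z = -24, attained at (8, 0).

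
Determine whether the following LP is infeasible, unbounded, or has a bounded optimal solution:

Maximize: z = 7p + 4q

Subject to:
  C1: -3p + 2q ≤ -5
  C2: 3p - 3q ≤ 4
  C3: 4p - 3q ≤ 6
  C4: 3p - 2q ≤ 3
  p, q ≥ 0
C4 requires 3p - 2q ≤ 3, while C1 (-3p + 2q ≤ -5) is equivalent to 3p - 2q ≥ 5. Together they would need 5 ≤ 3p - 2q ≤ 3, which is impossible since 5 > 3. No point satisfies all constraints.

The feasible region is empty; the LP is infeasible.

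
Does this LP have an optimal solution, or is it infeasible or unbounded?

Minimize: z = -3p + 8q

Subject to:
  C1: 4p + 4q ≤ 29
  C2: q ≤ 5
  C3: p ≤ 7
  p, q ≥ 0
The point (7, 0) satisfies every constraint, so the LP is feasible; the constraints give p ≤ 7 and q ≤ 5, which with p, q ≥ 0 keep the feasible region inside a bounded box. A feasible, bounded LP attains a finite optimum at a vertex.

Evaluating z = -3p + 8q at each vertex:
  (0, 0): z = 0
  (7, 0): z = -21
  (7, 0.25): z = -19
  (2.25, 5): z = 33.25
  (0, 5): z = 40

Bounded optimum: z* = -21 at (7, 0).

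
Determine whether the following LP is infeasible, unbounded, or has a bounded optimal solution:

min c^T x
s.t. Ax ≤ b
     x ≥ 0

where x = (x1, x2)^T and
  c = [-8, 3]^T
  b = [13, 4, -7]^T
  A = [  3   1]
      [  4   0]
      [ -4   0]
One constraint requires 4x1 ≤ 4, while the constraint -4x1 ≤ -7 is equivalent to 4x1 ≥ 7. Together they would need 7 ≤ 4x1 ≤ 4, which is impossible since 7 > 4. No point satisfies all constraints.

Infeasible: no point satisfies all constraints simultaneously.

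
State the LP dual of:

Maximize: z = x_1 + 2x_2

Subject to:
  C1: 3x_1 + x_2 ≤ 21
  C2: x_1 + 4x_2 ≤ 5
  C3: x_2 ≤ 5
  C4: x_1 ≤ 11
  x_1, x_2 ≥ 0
Minimize: z = 21y1 + 5y2 + 5y3 + 11y4

Subject to:
  C1: -3y1 - y2 - y4 ≤ -1
  C2: -y1 - 4y2 - y3 ≤ -2
  y1, y2, y3, y4 ≥ 0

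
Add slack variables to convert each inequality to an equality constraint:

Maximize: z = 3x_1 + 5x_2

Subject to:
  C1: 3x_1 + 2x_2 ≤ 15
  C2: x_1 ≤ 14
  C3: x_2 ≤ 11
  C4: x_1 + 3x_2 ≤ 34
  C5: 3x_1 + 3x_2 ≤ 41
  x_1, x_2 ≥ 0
max z = 3x_1 + 5x_2

s.t.
  3x_1 + 2x_2 + s1 = 15
  x_1 + s2 = 14
  x_2 + s3 = 11
  x_1 + 3x_2 + s4 = 34
  3x_1 + 3x_2 + s5 = 41
  x_1, x_2, s1, s2, s3, s4, s5 ≥ 0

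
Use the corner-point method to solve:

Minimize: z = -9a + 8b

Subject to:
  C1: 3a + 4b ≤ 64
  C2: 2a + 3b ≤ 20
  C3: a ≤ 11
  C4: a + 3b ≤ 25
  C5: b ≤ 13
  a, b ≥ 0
Each vertex is the intersection of two constraint boundaries that also satisfies all remaining constraints:
  a = 0 and b = 0 → (0, 0)
  2a + 3b = 20 and b = 0 → (10, 0)
  2a + 3b = 20 and a = 0 → (0, 6.667)

Evaluating z = -9a + 8b at each vertex:
  (0, 0): z = 0
  (10, 0): z = -90
  (0, 6.667): z = 53.33

The minimum is at (10, 0) with z = -90.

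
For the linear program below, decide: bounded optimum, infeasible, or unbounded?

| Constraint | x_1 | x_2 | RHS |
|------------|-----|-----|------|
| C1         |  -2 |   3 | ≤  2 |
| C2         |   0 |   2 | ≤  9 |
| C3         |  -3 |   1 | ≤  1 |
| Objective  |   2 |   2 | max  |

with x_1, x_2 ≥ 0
Feasible point: (0, 0) satisfies every constraint, so the LP is feasible.
Direction d = (1, 0): for each constraint row a, a·d ≤ 0 —
  (-2)(1) + (3)(0) = -2 ≤ 0
  (0)(1) + (2)(0) = 0 ≤ 0
  (-3)(1) + (1)(0) = -3 ≤ 0
and d ≥ 0, so (0, 0) + t·d stays feasible for every t ≥ 0. Along this ray z = 2x_1 + 2x_2 changes by 2 per unit t, so z → +∞.

Unbounded — the objective can increase without bound over the feasible region.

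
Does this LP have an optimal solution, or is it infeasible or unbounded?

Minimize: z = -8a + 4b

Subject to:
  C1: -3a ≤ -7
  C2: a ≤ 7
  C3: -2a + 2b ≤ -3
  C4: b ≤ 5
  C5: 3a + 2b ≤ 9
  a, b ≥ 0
The point (3, 0) satisfies every constraint, so the LP is feasible; the constraints give a ≤ 7 and b ≤ 5, which with a, b ≥ 0 keep the feasible region inside a bounded box. A feasible, bounded LP attains a finite optimum at a vertex.

Evaluating z = -8a + 4b at each vertex:
  (2.333, 0): z = -18.67
  (3, 0): z = -24
  (2.4, 0.9): z = -15.6
  (2.333, 0.8333): z = -15.33

The LP has an optimal solution: (3, 0) with z = -24.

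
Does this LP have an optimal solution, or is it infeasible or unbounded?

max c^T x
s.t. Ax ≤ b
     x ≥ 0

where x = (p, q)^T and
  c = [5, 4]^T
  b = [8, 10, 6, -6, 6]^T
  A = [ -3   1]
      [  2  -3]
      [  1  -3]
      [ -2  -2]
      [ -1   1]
Feasible point: (0, 3) satisfies every constraint, so the LP is feasible.
Direction d = (1, 1): for each constraint row a, a·d ≤ 0 —
  (-3)(1) + (1)(1) = -2 ≤ 0
  (2)(1) + (-3)(1) = -1 ≤ 0
  (1)(1) + (-3)(1) = -2 ≤ 0
  (-2)(1) + (-2)(1) = -4 ≤ 0
  (-1)(1) + (1)(1) = 0 ≤ 0
and d ≥ 0, so (0, 3) + t·d stays feasible for every t ≥ 0. Along this ray z = 5p + 4q changes by 9 per unit t, so z → +∞.

Unbounded: there is a feasible ray along which z → +∞.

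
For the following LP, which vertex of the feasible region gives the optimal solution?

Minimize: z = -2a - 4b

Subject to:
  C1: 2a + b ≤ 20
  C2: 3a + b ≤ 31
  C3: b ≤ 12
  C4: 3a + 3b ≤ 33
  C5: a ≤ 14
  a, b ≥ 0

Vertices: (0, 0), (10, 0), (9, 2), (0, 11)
Evaluating z = -2a - 4b at each vertex:
  (0, 0): z = 0
  (10, 0): z = -20
  (9, 2): z = -26
  (0, 11): z = -44

The smallest value is z = -44, attained at (0, 11).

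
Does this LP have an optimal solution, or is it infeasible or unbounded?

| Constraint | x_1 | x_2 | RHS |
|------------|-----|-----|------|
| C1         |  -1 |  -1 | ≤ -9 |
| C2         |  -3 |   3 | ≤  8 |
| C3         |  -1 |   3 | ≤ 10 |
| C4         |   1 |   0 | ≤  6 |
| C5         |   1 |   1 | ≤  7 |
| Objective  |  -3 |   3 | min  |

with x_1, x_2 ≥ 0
C5 requires x_1 + x_2 ≤ 7, while C1 (-x_1 - x_2 ≤ -9) is equivalent to x_1 + x_2 ≥ 9. Together they would need 9 ≤ x_1 + x_2 ≤ 7, which is impossible since 9 > 7. No point satisfies all constraints.

The feasible region is empty; the LP is infeasible.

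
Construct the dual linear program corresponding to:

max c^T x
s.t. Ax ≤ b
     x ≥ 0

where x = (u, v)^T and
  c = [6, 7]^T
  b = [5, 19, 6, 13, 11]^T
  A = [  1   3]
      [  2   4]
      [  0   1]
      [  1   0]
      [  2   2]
Minimize: z = 5y1 + 19y2 + 6y3 + 13y4 + 11y5

Subject to:
  C1: -y1 - 2y2 - y4 - 2y5 ≤ -6
  C2: -3y1 - 4y2 - y3 - 2y5 ≤ -7
  y1, y2, y3, y4, y5 ≥ 0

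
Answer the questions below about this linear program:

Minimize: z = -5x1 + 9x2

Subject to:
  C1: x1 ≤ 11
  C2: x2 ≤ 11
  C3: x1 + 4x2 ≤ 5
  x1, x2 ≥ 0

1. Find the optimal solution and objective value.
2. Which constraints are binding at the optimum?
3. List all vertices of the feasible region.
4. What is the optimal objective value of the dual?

1. x1 = 5, x2 = 0, z = -25
2. C3, x2 ≥ 0
3. (0, 0), (5, 0), (0, 1.25)
4. -25 (by strong duality, equal to the primal optimum)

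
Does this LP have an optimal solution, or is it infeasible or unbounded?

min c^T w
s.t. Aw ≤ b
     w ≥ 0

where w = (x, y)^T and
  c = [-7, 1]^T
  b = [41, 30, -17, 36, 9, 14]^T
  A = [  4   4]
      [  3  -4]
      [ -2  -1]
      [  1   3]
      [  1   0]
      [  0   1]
The point (9, 0) satisfies every constraint, so the LP is feasible; the constraints give x ≤ 9 and y ≤ 14, which with x, y ≥ 0 keep the feasible region inside a bounded box. A feasible, bounded LP attains a finite optimum at a vertex.

Evaluating z = -7x + y at each vertex:
  (8.5, 0): z = -59.5
  (9, 0): z = -63
  (9, 1.25): z = -61.75
  (6.75, 3.5): z = -43.75

Bounded optimum: z* = -63 at (9, 0).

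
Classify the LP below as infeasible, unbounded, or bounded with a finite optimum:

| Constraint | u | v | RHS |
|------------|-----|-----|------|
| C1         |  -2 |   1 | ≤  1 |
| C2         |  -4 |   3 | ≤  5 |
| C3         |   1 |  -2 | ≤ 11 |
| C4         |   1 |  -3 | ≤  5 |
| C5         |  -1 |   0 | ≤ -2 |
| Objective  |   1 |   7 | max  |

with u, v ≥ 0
Feasible point: (2, 0) satisfies every constraint, so the LP is feasible.
Direction d = (1, 1): for each constraint row a, a·d ≤ 0 —
  (-2)(1) + (1)(1) = -1 ≤ 0
  (-4)(1) + (3)(1) = -1 ≤ 0
  (1)(1) + (-2)(1) = -1 ≤ 0
  (1)(1) + (-3)(1) = -2 ≤ 0
  (-1)(1) + (0)(1) = -1 ≤ 0
and d ≥ 0, so (2, 0) + t·d stays feasible for every t ≥ 0. Along this ray z = u + 7v changes by 8 per unit t, so z → +∞.

The LP is unbounded; z can be made arbitrarily large.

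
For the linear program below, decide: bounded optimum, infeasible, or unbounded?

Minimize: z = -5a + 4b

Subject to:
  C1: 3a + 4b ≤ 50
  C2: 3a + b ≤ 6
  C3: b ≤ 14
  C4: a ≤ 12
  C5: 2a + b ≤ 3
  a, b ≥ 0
The point (1.5, 0) satisfies every constraint, so the LP is feasible; the constraints give a ≤ 12 and b ≤ 14, which with a, b ≥ 0 keep the feasible region inside a bounded box. A feasible, bounded LP attains a finite optimum at a vertex.

Evaluating z = -5a + 4b at each vertex:
  (0, 0): z = 0
  (1.5, 0): z = -7.5
  (0, 3): z = 12

Feasible with finite optimum z* = -7.5 at (1.5, 0).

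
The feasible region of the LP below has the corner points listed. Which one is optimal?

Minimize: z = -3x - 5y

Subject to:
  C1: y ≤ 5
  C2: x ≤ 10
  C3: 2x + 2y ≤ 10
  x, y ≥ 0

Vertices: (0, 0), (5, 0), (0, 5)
Evaluating z = -3x - 5y at each vertex:
  (0, 0): z = 0
  (5, 0): z = -15
  (0, 5): z = -25

The smallest value is z = -25, attained at (0, 5).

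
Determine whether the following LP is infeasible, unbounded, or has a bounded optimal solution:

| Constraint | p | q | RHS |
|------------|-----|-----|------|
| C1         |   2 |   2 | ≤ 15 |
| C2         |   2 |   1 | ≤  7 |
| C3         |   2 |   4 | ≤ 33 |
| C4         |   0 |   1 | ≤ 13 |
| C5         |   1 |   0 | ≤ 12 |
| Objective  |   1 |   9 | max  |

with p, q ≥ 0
The point (0, 7) satisfies every constraint, so the LP is feasible; the constraints give p ≤ 12 and q ≤ 13, which with p, q ≥ 0 keep the feasible region inside a bounded box. A feasible, bounded LP attains a finite optimum at a vertex.

Feasible with finite optimum z* = 63 at (0, 7).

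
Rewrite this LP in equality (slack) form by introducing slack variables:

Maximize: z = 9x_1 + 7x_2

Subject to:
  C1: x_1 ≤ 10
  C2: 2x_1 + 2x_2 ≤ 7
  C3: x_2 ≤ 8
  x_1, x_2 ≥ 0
max z = 9x_1 + 7x_2

s.t.
  x_1 + s1 = 10
  2x_1 + 2x_2 + s2 = 7
  x_2 + s3 = 8
  x_1, x_2, s1, s2, s3 ≥ 0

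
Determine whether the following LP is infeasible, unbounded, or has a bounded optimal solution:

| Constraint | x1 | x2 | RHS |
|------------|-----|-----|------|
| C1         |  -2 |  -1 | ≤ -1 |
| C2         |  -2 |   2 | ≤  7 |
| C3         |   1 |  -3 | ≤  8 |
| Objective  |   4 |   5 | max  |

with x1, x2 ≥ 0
Feasible point: (0, 1) satisfies every constraint, so the LP is feasible.
Direction d = (1, 1): for each constraint row a, a·d ≤ 0 —
  (-2)(1) + (-1)(1) = -3 ≤ 0
  (-2)(1) + (2)(1) = 0 ≤ 0
  (1)(1) + (-3)(1) = -2 ≤ 0
and d ≥ 0, so (0, 1) + t·d stays feasible for every t ≥ 0. Along this ray z = 4x1 + 5x2 changes by 9 per unit t, so z → +∞.

Unbounded: there is a feasible ray along which z → +∞.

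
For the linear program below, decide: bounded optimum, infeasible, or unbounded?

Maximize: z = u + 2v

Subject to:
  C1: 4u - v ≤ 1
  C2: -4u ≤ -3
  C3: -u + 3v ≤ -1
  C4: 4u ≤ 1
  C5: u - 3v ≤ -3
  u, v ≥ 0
C4 requires 4u ≤ 1, while C2 (-4u ≤ -3) is equivalent to 4u ≥ 3. Together they would need 3 ≤ 4u ≤ 1, which is impossible since 3 > 1. No point satisfies all constraints.

The feasible region is empty; the LP is infeasible.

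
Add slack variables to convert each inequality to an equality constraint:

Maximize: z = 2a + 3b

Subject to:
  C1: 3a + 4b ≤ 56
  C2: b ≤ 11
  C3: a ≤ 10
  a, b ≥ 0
max z = 2a + 3b

s.t.
  3a + 4b + s1 = 56
  b + s2 = 11
  a + s3 = 10
  a, b, s1, s2, s3 ≥ 0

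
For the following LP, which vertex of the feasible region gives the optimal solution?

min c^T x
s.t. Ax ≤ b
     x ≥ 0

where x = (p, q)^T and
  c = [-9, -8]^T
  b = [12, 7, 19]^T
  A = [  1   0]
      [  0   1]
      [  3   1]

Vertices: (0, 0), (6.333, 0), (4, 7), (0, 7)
(4, 7) with z = -92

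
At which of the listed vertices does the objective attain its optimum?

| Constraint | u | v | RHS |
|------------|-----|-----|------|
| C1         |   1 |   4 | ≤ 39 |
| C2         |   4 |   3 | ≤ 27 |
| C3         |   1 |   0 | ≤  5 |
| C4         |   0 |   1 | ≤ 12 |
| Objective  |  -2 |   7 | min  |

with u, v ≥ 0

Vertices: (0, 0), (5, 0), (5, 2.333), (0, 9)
(5, 0) with z = -10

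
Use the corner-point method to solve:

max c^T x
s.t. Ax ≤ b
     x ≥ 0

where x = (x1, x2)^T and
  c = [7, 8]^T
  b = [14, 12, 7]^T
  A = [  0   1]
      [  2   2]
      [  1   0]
x1 = 0, x2 = 6, z = 48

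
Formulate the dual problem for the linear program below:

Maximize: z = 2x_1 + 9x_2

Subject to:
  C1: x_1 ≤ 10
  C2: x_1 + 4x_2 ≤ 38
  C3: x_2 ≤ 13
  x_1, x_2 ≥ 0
Minimize: z = 10y1 + 38y2 + 13y3

Subject to:
  C1: -y1 - y2 ≤ -2
  C2: -4y2 - y3 ≤ -9
  y1, y2, y3 ≥ 0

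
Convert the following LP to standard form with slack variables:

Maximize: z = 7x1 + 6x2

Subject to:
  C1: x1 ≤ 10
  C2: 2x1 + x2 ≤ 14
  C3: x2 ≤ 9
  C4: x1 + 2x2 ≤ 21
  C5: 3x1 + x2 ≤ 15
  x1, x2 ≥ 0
max z = 7x1 + 6x2

s.t.
  x1 + s1 = 10
  2x1 + x2 + s2 = 14
  x2 + s3 = 9
  x1 + 2x2 + s4 = 21
  3x1 + x2 + s5 = 15
  x1, x2, s1, s2, s3, s4, s5 ≥ 0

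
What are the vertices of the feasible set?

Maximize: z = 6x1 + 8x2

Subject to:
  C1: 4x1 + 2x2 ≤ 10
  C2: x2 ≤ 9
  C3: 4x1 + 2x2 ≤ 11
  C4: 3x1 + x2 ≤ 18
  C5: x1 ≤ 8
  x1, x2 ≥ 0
Each vertex is the intersection of two constraint boundaries that also satisfies all remaining constraints:
  x1 = 0 and x2 = 0 → (0, 0)
  4x1 + 2x2 = 10 and x2 = 0 → (2.5, 0)
  4x1 + 2x2 = 10 and x1 = 0 → (0, 5)

Vertices: (0, 0), (2.5, 0), (0, 5)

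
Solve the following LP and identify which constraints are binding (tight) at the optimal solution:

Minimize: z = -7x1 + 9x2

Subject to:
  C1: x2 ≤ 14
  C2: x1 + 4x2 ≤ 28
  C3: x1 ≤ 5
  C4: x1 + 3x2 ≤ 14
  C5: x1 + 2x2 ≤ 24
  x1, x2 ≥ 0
Optimal: x1 = 5, x2 = 0
Slack at optimum:
  C1: slack = 14
  C2: slack = 23
  C3: slack = 0 (binding)
  C4: slack = 9
  C5: slack = 19
  x1 ≥ 0: x1 = 5
  x2 ≥ 0: x2 = 0 (binding)
Binding constraints: C3, x2 ≥ 0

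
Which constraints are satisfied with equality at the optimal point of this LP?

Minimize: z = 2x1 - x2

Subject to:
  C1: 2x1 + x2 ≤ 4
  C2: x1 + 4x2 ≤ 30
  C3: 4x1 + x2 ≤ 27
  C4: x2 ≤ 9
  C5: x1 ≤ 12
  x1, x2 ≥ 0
Optimal: x1 = 0, x2 = 4
Slack at optimum:
  C1: slack = 0 (binding)
  C2: slack = 14
  C3: slack = 23
  C4: slack = 5
  C5: slack = 12
  x1 ≥ 0: x1 = 0 (binding)
  x2 ≥ 0: x2 = 4
Binding constraints: C1, x1 ≥ 0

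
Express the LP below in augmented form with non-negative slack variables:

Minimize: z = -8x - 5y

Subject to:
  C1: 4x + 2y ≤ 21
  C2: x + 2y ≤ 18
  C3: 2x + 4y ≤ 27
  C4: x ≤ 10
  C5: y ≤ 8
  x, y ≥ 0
min z = -8x - 5y

s.t.
  4x + 2y + s1 = 21
  x + 2y + s2 = 18
  2x + 4y + s3 = 27
  x + s4 = 10
  y + s5 = 8
  x, y, s1, s2, s3, s4, s5 ≥ 0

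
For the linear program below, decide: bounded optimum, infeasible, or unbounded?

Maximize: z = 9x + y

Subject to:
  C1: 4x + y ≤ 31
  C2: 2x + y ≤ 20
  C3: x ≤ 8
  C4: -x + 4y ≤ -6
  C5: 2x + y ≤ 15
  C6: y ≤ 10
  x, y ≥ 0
The point (7.5, 0) satisfies every constraint, so the LP is feasible; the constraints give x ≤ 8 and y ≤ 10, which with x, y ≥ 0 keep the feasible region inside a bounded box. A feasible, bounded LP attains a finite optimum at a vertex.

Evaluating z = 9x + y at each vertex:
  (6, 0): z = 54
  (7.5, 0): z = 67.5
  (7.333, 0.3333): z = 66.33

The LP has an optimal solution: (7.5, 0) with z = 67.5.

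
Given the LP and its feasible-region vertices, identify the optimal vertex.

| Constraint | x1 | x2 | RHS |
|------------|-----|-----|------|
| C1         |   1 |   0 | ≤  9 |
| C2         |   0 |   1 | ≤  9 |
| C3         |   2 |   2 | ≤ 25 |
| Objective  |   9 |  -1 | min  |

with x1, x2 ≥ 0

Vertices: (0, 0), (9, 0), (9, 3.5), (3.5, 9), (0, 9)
Evaluating z = 9x1 - x2 at each vertex:
  (0, 0): z = 0
  (9, 0): z = 81
  (9, 3.5): z = 77.5
  (3.5, 9): z = 22.5
  (0, 9): z = -9

The smallest value is z = -9, attained at (0, 9).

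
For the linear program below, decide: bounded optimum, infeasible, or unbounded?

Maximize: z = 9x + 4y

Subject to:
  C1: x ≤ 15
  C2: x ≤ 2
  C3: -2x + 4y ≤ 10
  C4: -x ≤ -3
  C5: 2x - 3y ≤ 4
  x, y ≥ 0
C2 requires x ≤ 2, while C4 (-x ≤ -3) is equivalent to x ≥ 3. Together they would need 3 ≤ x ≤ 2, which is impossible since 3 > 2. No point satisfies all constraints.

Infeasible: no point satisfies all constraints simultaneously.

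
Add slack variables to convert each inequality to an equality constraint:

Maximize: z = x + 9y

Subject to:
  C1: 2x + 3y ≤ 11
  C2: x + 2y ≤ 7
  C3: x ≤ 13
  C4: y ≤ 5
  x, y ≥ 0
max z = x + 9y

s.t.
  2x + 3y + s1 = 11
  x + 2y + s2 = 7
  x + s3 = 13
  y + s4 = 5
  x, y, s1, s2, s3, s4 ≥ 0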